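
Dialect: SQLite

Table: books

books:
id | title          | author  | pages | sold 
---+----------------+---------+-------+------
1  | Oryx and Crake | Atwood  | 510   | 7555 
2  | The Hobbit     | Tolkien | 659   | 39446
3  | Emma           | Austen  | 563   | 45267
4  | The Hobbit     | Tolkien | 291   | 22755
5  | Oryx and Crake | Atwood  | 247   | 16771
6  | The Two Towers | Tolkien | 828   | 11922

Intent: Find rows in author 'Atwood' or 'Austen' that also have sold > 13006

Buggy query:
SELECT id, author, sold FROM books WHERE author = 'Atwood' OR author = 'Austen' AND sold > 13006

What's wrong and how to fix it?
Bug: Without parentheses, AND is evaluated before OR, so the sold filter only applies to the 'Austen' branch

Fix: Add parentheses around the OR so the AND applies to both alternatives

Corrected query:
SELECT id, author, sold FROM books WHERE (author = 'Atwood' OR author = 'Austen') AND sold > 13006

Result:
id | author | sold 
---+--------+------
3  | Austen | 45267
5  | Atwood | 16771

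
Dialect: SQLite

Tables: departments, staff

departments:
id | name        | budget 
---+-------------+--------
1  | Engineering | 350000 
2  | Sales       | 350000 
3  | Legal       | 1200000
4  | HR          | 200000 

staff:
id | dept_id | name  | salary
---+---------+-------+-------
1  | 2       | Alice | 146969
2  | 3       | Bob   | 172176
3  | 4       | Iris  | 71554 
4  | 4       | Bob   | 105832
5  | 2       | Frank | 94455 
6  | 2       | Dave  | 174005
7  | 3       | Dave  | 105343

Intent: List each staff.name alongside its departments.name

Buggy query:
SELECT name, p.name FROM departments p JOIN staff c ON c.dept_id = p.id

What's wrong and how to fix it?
Bug: Both tables have a 'name' column; the unqualified reference is ambiguous

Fix: Qualify the column with its table alias (c.name)

Corrected query:
SELECT c.name, p.name FROM departments p JOIN staff c ON c.dept_id = p.id

Result:
name  | name 
------+------
Alice | Sales
Bob   | Legal
Iris  | HR   
Bob   | HR   
Frank | Sales
Dave  | Sales
Dave  | Legal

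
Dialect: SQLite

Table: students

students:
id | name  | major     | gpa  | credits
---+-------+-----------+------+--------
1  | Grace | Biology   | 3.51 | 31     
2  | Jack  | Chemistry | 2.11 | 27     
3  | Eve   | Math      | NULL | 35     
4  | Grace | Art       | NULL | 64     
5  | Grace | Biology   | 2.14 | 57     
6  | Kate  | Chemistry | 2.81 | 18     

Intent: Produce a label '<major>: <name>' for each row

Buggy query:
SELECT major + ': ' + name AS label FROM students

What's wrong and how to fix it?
Bug: SQLite uses || for string concatenation; + coerces text to numbers (yielding 0)

Fix: Use the || operator for string concatenation

Corrected query:
SELECT major || ': ' || name AS label FROM students

Result:
label          
---------------
Biology: Grace 
Chemistry: Jack
Math: Eve      
Art: Grace     
Biology: Grace 
Chemistry: Kate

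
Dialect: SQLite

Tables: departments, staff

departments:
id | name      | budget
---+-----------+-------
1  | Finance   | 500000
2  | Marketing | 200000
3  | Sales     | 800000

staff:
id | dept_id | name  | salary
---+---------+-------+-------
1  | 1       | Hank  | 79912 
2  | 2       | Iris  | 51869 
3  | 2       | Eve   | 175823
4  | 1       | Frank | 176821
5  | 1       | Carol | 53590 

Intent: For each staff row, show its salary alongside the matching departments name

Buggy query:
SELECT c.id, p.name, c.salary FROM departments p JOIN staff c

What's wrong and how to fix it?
Bug: JOIN with no ON clause produces a cartesian product; every staff row pairs with every departments row

Fix: Specify the join condition linking the foreign key to the parent id

Corrected query:
SELECT c.id, p.name, c.salary FROM departments p JOIN staff c ON c.dept_id = p.id

Result:
id | name      | salary
---+-----------+-------
1  | Finance   | 79912 
2  | Marketing | 51869 
3  | Marketing | 175823
4  | Finance   | 176821
5  | Finance   | 53590 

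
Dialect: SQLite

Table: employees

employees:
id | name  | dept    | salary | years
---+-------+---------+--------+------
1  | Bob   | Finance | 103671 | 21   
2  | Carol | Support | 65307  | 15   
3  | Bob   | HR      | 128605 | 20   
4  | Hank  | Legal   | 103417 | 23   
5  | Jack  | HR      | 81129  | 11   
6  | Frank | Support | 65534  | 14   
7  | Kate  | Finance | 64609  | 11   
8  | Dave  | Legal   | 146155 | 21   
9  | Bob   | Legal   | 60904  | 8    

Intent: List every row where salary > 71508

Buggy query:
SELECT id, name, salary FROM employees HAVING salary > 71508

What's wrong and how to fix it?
Bug: This is a non-aggregate query (no GROUP BY, no aggregates), so in SQLite the HAVING clause is invalid here; a row-level condition belongs in WHERE

Fix: Replace HAVING with WHERE since the condition applies to individual rows

Corrected query:
SELECT id, name, salary FROM employees WHERE salary > 71508

Result:
id | name | salary
---+------+-------
1  | Bob  | 103671
3  | Bob  | 128605
4  | Hank | 103417
5  | Jack | 81129 
8  | Dave | 146155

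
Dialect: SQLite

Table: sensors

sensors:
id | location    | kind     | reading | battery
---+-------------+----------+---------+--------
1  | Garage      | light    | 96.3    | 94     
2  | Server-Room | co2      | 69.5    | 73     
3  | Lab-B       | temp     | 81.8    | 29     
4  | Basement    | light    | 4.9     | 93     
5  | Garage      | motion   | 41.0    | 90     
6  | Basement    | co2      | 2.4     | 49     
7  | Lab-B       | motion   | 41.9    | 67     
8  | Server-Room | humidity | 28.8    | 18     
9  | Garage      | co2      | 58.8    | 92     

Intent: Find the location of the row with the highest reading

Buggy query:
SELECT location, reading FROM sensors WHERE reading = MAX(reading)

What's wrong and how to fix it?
Bug: MAX(reading) is an aggregate and cannot be used directly in WHERE

Fix: Use a subquery: WHERE reading = (SELECT MAX(reading) FROM sensors)

Corrected query:
SELECT location, reading FROM sensors WHERE reading = (SELECT MAX(reading) FROM sensors)

Result:
location | reading
---------+--------
Garage   | 96.3   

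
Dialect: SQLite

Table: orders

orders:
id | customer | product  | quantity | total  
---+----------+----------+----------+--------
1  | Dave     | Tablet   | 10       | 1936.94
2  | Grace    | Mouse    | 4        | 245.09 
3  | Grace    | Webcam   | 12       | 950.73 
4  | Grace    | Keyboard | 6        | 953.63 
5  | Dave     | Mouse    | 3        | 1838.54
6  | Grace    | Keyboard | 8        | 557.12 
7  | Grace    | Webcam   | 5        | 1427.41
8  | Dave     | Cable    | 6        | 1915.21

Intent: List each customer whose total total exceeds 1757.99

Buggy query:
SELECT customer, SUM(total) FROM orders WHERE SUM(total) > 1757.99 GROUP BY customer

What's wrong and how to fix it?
Bug: WHERE runs before GROUP BY, so aggregates aren't available there

Fix: Use HAVING (which filters groups after aggregation) instead of WHERE

Corrected query:
SELECT customer, SUM(total) FROM orders GROUP BY customer HAVING SUM(total) > 1757.99

Result:
customer | SUM(total)
---------+-----------
Dave     | 5690.69   
Grace    | 4133.98   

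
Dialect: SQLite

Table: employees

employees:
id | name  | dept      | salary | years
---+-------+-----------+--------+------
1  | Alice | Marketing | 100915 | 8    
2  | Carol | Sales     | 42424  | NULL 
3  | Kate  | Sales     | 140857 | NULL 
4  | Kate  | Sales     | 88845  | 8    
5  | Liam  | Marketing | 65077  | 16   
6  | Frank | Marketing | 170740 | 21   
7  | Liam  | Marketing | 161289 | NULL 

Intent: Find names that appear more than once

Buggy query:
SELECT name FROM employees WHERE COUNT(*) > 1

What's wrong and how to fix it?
Bug: WHERE can't reference COUNT(*); aggregates are computed after WHERE

Fix: GROUP BY name, then filter groups with HAVING COUNT(*) > 1

Corrected query:
SELECT name FROM employees GROUP BY name HAVING COUNT(*) > 1

Result:
name
----
Kate
Liam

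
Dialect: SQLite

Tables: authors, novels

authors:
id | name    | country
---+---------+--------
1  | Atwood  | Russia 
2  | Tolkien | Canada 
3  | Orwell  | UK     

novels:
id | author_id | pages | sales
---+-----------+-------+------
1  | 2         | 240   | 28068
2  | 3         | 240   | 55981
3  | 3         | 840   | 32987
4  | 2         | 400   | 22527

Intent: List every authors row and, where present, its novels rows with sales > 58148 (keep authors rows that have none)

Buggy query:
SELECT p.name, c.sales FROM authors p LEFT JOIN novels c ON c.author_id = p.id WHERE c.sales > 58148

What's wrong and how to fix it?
Bug: Filtering c.sales in WHERE discards the NULL rows produced by LEFT JOIN, turning it into an inner join

Fix: Put 'c.sales > 58148' in the JOIN's ON clause instead of WHERE

Corrected query:
SELECT p.name, c.sales FROM authors p LEFT JOIN novels c ON c.author_id = p.id AND c.sales > 58148

Result:
name    | sales
--------+------
Atwood  | NULL 
Tolkien | NULL 
Orwell  | NULL 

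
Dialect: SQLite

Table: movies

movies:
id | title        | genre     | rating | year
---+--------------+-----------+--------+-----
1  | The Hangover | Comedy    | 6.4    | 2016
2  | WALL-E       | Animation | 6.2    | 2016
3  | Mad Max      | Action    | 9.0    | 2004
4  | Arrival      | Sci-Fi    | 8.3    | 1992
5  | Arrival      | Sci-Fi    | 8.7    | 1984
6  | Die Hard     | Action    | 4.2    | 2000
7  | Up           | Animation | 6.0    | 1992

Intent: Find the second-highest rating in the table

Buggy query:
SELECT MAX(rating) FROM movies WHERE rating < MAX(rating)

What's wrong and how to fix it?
Bug: MAX(rating) on the right of the comparison is an aggregate-in-WHERE error

Fix: Put the inner MAX in a scalar subquery

Corrected query:
SELECT MAX(rating) FROM movies WHERE rating < (SELECT MAX(rating) FROM movies)

Result:
MAX(rating)
-----------
8.7        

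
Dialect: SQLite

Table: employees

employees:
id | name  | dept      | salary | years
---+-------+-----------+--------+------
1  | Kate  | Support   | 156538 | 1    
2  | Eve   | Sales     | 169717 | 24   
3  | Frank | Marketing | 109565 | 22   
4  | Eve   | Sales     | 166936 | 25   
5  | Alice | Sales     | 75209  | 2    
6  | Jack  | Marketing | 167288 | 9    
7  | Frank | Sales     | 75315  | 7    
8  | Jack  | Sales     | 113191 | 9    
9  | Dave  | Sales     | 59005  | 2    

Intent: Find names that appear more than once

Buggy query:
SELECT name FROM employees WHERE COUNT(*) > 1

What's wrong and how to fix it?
Bug: WHERE can't reference COUNT(*); aggregates are computed after WHERE

Fix: Group first, then use HAVING for the count condition

Corrected query:
SELECT name FROM employees GROUP BY name HAVING COUNT(*) > 1

Result:
name 
-----
Eve  
Frank
Jack 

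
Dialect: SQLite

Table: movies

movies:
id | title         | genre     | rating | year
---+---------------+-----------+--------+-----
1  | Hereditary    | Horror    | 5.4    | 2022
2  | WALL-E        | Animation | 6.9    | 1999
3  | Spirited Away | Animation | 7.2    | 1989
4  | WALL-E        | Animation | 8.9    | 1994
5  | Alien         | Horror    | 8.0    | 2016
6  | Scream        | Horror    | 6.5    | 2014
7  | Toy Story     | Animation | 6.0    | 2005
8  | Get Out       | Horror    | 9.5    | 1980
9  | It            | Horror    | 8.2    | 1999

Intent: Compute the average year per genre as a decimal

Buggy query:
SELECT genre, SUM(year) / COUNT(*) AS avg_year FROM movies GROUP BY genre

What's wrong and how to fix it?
Bug: Both operands are integers, so '/' performs integer division and truncates

Fix: Cast one side to REAL so the division keeps the fractional part

Corrected query:
SELECT genre, SUM(year) * 1.0 / COUNT(*) AS avg_year FROM movies GROUP BY genre

Result:
genre     | avg_year
----------+---------
Animation | 1996.75 
Horror    | 2006.2  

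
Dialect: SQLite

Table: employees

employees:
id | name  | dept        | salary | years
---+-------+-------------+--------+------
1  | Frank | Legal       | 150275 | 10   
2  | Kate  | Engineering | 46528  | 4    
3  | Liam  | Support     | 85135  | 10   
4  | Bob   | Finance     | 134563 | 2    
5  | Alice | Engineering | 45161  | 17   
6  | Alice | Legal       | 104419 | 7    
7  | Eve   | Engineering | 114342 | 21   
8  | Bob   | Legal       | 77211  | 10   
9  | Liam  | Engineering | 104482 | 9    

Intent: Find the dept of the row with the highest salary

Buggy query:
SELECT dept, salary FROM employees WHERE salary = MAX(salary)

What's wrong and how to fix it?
Bug: WHERE is evaluated per row; an aggregate over the whole table isn't defined there

Fix: Use a subquery: WHERE salary = (SELECT MAX(salary) FROM employees)

Corrected query:
SELECT dept, salary FROM employees WHERE salary = (SELECT MAX(salary) FROM employees)

Result:
dept  | salary
------+-------
Legal | 150275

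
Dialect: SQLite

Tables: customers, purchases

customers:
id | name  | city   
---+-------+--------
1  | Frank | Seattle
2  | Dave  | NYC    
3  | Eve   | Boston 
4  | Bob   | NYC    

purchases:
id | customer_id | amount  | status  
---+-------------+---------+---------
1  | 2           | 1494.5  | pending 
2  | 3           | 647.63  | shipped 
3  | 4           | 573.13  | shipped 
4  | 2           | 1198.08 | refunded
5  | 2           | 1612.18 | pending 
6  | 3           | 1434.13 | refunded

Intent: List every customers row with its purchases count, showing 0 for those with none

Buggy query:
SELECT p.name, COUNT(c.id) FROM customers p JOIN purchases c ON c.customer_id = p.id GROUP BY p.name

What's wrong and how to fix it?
Bug: INNER JOIN drops customers rows that have no matching purchases rows

Fix: Use LEFT JOIN so parents without children still appear (COUNT(c.id) gives 0)

Corrected query:
SELECT p.name, COUNT(c.id) FROM customers p LEFT JOIN purchases c ON c.customer_id = p.id GROUP BY p.name

Result:
name  | COUNT(c.id)
------+------------
Bob   | 1          
Dave  | 3          
Eve   | 2          
Frank | 0          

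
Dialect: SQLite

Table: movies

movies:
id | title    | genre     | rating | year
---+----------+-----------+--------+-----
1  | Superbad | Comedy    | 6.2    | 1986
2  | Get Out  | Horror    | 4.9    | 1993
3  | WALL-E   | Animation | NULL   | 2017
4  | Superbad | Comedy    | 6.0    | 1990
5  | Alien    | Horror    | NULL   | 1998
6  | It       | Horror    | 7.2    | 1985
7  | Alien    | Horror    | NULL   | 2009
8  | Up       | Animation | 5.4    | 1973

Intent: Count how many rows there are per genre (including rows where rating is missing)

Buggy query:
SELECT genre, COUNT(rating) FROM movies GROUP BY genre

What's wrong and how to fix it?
Bug: COUNT(column) counts non-NULL values only; rows with NULL rating aren't counted

Fix: Replace COUNT(rating) with COUNT(*)

Corrected query:
SELECT genre, COUNT(*) FROM movies GROUP BY genre

Result:
genre     | COUNT(*)
----------+---------
Animation | 2       
Comedy    | 2       
Horror    | 4       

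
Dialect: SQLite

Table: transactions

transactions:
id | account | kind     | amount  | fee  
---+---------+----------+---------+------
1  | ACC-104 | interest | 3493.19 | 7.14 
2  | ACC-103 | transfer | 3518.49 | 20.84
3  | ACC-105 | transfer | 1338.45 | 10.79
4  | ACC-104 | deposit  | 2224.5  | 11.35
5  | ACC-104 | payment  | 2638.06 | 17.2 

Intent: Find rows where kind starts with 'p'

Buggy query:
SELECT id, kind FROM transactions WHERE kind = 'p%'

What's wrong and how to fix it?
Bug: Wildcards only work with LIKE; '=' treats '%' as a literal character

Fix: Use LIKE for wildcard pattern matching

Corrected query:
SELECT id, kind FROM transactions WHERE kind LIKE 'p%'

Result:
id | kind   
---+--------
5  | payment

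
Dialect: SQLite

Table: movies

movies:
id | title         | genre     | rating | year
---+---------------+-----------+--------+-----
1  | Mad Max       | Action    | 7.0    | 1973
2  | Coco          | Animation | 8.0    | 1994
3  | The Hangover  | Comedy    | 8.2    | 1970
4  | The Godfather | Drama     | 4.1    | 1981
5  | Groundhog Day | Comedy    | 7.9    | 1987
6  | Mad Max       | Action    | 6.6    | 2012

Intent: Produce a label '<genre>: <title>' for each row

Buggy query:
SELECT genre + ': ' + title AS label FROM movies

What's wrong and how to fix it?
Bug: SQLite uses || for string concatenation; + coerces text to numbers (yielding 0)

Fix: Replace + with || to concatenate text

Corrected query:
SELECT genre || ': ' || title AS label FROM movies

Result:
label                
---------------------
Action: Mad Max      
Animation: Coco      
Comedy: The Hangover 
Drama: The Godfather 
Comedy: Groundhog Day
Action: Mad Max      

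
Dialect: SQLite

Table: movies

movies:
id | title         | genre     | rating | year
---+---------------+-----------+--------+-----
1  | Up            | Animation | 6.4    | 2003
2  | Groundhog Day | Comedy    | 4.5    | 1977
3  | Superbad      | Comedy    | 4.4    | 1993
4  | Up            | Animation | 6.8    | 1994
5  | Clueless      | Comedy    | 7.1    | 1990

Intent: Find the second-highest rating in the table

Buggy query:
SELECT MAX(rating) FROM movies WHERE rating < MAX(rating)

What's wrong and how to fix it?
Bug: MAX(rating) on the right of the comparison is an aggregate-in-WHERE error

Fix: Put the inner MAX in a scalar subquery

Corrected query:
SELECT MAX(rating) FROM movies WHERE rating < (SELECT MAX(rating) FROM movies)

Result:
MAX(rating)
-----------
6.8        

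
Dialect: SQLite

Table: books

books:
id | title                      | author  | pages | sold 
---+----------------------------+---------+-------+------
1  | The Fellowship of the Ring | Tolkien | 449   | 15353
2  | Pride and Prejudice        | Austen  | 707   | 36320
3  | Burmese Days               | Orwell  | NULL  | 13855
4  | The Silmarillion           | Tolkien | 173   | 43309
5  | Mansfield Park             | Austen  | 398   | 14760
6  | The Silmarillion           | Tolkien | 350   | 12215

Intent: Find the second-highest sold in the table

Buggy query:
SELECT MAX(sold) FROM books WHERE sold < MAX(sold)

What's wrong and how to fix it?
Bug: The inner MAX is an aggregate inside WHERE, which is not allowed

Fix: Put the inner MAX in a scalar subquery

Corrected query:
SELECT MAX(sold) FROM books WHERE sold < (SELECT MAX(sold) FROM books)

Result:
MAX(sold)
---------
36320    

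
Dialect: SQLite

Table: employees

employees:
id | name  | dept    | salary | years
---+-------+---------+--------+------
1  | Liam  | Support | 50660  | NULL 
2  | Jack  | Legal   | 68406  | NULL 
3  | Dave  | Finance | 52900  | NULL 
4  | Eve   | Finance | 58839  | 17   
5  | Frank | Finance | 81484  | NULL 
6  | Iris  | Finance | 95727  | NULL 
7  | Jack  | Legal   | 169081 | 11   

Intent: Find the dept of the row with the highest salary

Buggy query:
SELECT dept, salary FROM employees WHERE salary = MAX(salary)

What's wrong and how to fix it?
Bug: MAX(salary) is an aggregate and cannot be used directly in WHERE

Fix: Wrap MAX in a scalar subquery so WHERE compares against a single value

Corrected query:
SELECT dept, salary FROM employees WHERE salary = (SELECT MAX(salary) FROM employees)

Result:
dept  | salary
------+-------
Legal | 169081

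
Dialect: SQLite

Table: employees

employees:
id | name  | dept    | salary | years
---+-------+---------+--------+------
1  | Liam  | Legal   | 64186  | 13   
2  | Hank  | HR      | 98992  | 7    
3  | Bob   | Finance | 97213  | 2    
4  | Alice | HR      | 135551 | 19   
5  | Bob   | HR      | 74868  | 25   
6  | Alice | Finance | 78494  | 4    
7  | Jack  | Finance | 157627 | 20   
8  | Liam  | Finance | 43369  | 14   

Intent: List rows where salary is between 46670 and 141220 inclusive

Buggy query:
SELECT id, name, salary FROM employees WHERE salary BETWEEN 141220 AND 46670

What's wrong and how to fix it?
Bug: BETWEEN expects the lower bound first; with 141220 AND 46670 the range is empty

Fix: Swap the bounds so the smaller value comes first

Corrected query:
SELECT id, name, salary FROM employees WHERE salary BETWEEN 46670 AND 141220

Result:
id | name  | salary
---+-------+-------
1  | Liam  | 64186 
2  | Hank  | 98992 
3  | Bob   | 97213 
4  | Alice | 135551
5  | Bob   | 74868 
6  | Alice | 78494 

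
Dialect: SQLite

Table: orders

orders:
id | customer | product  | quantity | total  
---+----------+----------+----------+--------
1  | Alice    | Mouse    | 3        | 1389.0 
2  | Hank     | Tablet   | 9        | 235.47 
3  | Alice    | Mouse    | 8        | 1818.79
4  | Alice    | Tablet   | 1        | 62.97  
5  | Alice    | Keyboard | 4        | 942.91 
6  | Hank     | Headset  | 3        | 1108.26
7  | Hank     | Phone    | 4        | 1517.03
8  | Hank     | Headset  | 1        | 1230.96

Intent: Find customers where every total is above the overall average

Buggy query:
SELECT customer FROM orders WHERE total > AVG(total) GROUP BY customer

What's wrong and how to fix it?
Bug: AVG() is an aggregate; it can't sit directly in WHERE

Fix: Use a subquery for AVG and a HAVING MIN(...) filter so the condition holds for every row in the group

Corrected query:
SELECT customer FROM orders GROUP BY customer HAVING MIN(total) > (SELECT AVG(total) FROM orders)

Result:
(no rows)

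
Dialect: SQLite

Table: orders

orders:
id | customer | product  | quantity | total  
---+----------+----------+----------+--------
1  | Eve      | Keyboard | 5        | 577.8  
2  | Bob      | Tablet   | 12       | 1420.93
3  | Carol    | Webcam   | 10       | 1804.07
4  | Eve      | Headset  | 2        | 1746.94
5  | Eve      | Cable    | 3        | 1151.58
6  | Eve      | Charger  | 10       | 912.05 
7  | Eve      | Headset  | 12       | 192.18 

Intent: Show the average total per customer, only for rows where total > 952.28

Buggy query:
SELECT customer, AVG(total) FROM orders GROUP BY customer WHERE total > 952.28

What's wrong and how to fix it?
Bug: Row-level WHERE must come before GROUP BY in the clause order

Fix: Move the WHERE clause before GROUP BY

Corrected query:
SELECT customer, AVG(total) FROM orders WHERE total > 952.28 GROUP BY customer

Result:
customer | AVG(total)
---------+-----------
Bob      | 1420.93   
Carol    | 1804.07   
Eve      | 1449.26   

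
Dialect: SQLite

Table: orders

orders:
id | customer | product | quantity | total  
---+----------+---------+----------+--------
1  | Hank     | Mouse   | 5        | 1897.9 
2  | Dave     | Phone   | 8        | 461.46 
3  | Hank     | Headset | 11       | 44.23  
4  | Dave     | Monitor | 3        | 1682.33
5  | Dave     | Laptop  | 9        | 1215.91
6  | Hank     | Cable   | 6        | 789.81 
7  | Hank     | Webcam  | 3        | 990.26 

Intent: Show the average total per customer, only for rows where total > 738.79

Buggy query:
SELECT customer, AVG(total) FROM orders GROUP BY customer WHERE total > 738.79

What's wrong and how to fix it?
Bug: Row-level WHERE must come before GROUP BY in the clause order

Fix: Move the WHERE clause before GROUP BY

Corrected query:
SELECT customer, AVG(total) FROM orders WHERE total > 738.79 GROUP BY customer

Result:
customer | AVG(total)
---------+-----------
Dave     | 1449.12   
Hank     | 1225.99   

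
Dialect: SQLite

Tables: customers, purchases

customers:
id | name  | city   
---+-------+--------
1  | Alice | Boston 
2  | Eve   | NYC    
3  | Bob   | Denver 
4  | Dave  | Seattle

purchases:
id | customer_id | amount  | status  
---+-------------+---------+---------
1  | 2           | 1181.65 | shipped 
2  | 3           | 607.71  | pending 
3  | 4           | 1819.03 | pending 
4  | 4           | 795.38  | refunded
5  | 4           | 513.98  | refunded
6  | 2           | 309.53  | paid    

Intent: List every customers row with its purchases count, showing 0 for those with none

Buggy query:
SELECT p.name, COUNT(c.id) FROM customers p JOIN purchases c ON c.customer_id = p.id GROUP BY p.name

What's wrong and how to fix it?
Bug: An inner join excludes parents with zero children

Fix: Switch to LEFT JOIN to retain unmatched parent rows

Corrected query:
SELECT p.name, COUNT(c.id) FROM customers p LEFT JOIN purchases c ON c.customer_id = p.id GROUP BY p.name

Result:
name  | COUNT(c.id)
------+------------
Alice | 0          
Bob   | 1          
Dave  | 3          
Eve   | 2          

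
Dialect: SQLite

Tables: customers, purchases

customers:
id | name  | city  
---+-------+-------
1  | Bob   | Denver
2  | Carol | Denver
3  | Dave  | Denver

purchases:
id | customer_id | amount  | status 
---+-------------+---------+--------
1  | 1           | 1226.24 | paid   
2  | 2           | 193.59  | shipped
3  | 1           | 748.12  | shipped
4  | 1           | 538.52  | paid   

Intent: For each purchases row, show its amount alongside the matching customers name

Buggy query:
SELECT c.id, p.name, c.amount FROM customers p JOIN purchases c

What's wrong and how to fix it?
Bug: JOIN with no ON clause produces a cartesian product; every purchases row pairs with every customers row

Fix: Add ON c.customer_id = p.id to the JOIN

Corrected query:
SELECT c.id, p.name, c.amount FROM customers p JOIN purchases c ON c.customer_id = p.id

Result:
id | name  | amount 
---+-------+--------
1  | Bob   | 1226.24
2  | Carol | 193.59 
3  | Bob   | 748.12 
4  | Bob   | 538.52 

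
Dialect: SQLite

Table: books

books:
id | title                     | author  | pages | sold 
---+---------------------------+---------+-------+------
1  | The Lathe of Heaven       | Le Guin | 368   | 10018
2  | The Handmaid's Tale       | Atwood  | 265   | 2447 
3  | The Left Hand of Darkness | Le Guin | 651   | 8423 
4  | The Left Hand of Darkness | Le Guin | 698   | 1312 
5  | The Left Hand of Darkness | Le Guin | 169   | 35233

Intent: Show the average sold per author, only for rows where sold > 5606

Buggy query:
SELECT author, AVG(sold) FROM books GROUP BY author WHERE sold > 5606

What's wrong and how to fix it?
Bug: Row-level WHERE must come before GROUP BY in the clause order

Fix: Move the WHERE clause before GROUP BY

Corrected query:
SELECT author, AVG(sold) FROM books WHERE sold > 5606 GROUP BY author

Result:
author  | AVG(sold)   
--------+-------------
Le Guin | 17891.333333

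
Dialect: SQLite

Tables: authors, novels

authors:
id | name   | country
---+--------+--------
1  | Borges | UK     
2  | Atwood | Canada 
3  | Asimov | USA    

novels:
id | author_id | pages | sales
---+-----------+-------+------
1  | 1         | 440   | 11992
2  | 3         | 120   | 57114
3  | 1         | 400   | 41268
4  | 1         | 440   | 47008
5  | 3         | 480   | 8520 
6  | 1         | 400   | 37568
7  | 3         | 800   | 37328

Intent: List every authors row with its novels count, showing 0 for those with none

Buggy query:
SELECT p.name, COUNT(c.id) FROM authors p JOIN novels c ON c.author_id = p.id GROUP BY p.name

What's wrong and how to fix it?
Bug: An inner join excludes parents with zero children

Fix: Switch to LEFT JOIN to retain unmatched parent rows

Corrected query:
SELECT p.name, COUNT(c.id) FROM authors p LEFT JOIN novels c ON c.author_id = p.id GROUP BY p.name

Result:
name   | COUNT(c.id)
-------+------------
Asimov | 3          
Atwood | 0          
Borges | 4          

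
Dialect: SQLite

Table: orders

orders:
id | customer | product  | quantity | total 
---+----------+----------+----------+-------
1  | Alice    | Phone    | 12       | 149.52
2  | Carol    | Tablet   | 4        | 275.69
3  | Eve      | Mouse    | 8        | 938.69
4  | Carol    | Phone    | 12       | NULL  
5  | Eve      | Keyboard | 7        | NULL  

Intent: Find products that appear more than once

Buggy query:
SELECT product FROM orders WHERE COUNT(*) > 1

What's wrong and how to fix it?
Bug: WHERE can't reference COUNT(*); aggregates are computed after WHERE

Fix: GROUP BY product, then filter groups with HAVING COUNT(*) > 1

Corrected query:
SELECT product FROM orders GROUP BY product HAVING COUNT(*) > 1

Result:
product
-------
Phone  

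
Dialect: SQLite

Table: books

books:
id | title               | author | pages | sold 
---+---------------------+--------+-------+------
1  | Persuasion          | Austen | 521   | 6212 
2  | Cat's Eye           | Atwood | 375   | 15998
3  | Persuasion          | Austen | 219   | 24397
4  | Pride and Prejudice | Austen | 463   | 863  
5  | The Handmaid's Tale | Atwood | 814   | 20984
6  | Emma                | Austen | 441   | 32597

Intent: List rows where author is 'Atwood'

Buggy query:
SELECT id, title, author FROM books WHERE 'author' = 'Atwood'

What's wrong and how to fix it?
Bug: Single quotes denote string literals in SQL; the column name is being compared as a constant string

Fix: Remove the quotes around the column name (or use double quotes for an identifier)

Corrected query:
SELECT id, title, author FROM books WHERE author = 'Atwood'

Result:
id | title               | author
---+---------------------+-------
2  | Cat's Eye           | Atwood
5  | The Handmaid's Tale | Atwood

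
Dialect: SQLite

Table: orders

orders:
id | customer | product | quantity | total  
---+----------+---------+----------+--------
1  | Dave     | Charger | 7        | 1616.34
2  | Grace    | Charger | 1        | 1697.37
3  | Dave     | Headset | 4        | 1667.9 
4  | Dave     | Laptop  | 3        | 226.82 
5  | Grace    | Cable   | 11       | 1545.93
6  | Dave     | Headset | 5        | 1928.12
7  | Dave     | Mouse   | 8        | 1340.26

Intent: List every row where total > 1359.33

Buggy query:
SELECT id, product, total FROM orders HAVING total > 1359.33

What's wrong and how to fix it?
Bug: This is a non-aggregate query (no GROUP BY, no aggregates), so in SQLite the HAVING clause is invalid here; a row-level condition belongs in WHERE

Fix: Replace HAVING with WHERE since the condition applies to individual rows

Corrected query:
SELECT id, product, total FROM orders WHERE total > 1359.33

Result:
id | product | total  
---+---------+--------
1  | Charger | 1616.34
2  | Charger | 1697.37
3  | Headset | 1667.9 
5  | Cable   | 1545.93
6  | Headset | 1928.12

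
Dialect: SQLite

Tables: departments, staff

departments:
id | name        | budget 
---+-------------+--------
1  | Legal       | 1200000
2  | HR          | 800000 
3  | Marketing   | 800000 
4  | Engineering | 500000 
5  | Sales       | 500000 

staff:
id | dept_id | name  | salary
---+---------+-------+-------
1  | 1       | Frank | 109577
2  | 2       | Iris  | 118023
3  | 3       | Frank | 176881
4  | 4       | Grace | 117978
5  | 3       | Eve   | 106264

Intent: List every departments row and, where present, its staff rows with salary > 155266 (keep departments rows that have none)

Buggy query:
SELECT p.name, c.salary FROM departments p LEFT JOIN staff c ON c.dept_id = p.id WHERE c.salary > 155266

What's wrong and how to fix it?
Bug: A WHERE condition on the right-hand table after LEFT JOIN drops unmatched parents

Fix: Put 'c.salary > 155266' in the JOIN's ON clause instead of WHERE

Corrected query:
SELECT p.name, c.salary FROM departments p LEFT JOIN staff c ON c.dept_id = p.id AND c.salary > 155266

Result:
name        | salary
------------+-------
Legal       | NULL  
HR          | NULL  
Marketing   | 176881
Engineering | NULL  
Sales       | NULL  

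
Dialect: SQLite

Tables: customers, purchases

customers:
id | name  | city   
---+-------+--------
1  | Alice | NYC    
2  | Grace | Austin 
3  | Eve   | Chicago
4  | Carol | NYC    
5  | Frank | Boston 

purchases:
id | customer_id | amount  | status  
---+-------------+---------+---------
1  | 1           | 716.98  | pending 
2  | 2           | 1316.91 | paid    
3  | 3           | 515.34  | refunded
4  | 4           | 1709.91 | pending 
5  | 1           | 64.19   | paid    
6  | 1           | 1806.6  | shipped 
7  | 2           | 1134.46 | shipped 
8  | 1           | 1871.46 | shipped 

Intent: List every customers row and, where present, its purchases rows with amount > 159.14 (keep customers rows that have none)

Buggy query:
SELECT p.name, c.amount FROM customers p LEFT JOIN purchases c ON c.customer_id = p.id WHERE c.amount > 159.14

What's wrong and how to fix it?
Bug: A WHERE condition on the right-hand table after LEFT JOIN drops unmatched parents

Fix: Put 'c.amount > 159.14' in the JOIN's ON clause instead of WHERE

Corrected query:
SELECT p.name, c.amount FROM customers p LEFT JOIN purchases c ON c.customer_id = p.id AND c.amount > 159.14

Result:
name  | amount 
------+--------
Alice | 716.98 
Alice | 1806.6 
Alice | 1871.46
Grace | 1134.46
Grace | 1316.91
Eve   | 515.34 
Carol | 1709.91
Frank | NULL   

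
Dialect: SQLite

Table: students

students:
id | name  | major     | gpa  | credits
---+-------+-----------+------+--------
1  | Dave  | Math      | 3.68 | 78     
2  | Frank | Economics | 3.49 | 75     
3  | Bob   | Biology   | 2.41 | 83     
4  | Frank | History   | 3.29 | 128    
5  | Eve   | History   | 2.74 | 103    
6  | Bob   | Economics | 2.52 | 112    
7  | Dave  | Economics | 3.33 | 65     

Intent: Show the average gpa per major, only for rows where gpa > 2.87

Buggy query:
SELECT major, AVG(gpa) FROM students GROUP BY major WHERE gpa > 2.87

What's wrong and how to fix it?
Bug: WHERE cannot follow GROUP BY

Fix: Place WHERE between FROM and GROUP BY

Corrected query:
SELECT major, AVG(gpa) FROM students WHERE gpa > 2.87 GROUP BY major

Result:
major     | AVG(gpa)
----------+---------
Economics | 3.41    
History   | 3.29    
Math      | 3.68    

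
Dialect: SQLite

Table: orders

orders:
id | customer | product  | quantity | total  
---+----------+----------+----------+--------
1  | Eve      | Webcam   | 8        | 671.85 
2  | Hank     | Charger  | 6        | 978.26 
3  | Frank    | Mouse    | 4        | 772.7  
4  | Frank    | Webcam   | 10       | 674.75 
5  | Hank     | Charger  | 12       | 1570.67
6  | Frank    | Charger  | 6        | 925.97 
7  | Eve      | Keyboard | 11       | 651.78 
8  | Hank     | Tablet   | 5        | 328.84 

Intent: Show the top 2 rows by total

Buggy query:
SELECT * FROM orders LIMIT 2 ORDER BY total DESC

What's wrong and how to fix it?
Bug: LIMIT must come after ORDER BY

Fix: Swap the clauses: ORDER BY first, then LIMIT

Corrected query:
SELECT * FROM orders ORDER BY total DESC LIMIT 2

Result:
id | customer | product | quantity | total  
---+----------+---------+----------+--------
5  | Hank     | Charger | 12       | 1570.67
2  | Hank     | Charger | 6        | 978.26 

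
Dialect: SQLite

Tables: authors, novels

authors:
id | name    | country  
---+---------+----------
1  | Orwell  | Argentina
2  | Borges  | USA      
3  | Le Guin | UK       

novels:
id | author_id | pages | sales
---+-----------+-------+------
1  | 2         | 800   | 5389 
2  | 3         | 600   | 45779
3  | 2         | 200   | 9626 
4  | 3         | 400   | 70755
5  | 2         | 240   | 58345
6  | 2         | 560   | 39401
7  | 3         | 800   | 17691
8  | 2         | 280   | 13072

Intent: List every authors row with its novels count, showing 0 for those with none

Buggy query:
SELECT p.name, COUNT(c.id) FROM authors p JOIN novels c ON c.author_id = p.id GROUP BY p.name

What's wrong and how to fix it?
Bug: An inner join excludes parents with zero children

Fix: Use LEFT JOIN so parents without children still appear (COUNT(c.id) gives 0)

Corrected query:
SELECT p.name, COUNT(c.id) FROM authors p LEFT JOIN novels c ON c.author_id = p.id GROUP BY p.name

Result:
name    | COUNT(c.id)
--------+------------
Borges  | 5          
Le Guin | 3          
Orwell  | 0          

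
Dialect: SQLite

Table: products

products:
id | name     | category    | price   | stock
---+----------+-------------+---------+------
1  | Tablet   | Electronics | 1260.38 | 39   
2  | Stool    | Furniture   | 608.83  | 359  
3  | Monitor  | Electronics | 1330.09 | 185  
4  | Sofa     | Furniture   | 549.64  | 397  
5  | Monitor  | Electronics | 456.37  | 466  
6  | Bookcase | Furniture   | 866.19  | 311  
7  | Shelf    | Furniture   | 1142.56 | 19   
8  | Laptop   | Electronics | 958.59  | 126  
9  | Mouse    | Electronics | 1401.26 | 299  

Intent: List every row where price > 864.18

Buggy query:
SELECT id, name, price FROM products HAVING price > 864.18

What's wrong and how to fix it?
Bug: HAVING filters the output of aggregation, but this query has no GROUP BY and no aggregate functions, so SQLite rejects it (HAVING clause on a non-aggregate query); the condition here is per row

Fix: Replace HAVING with WHERE since the condition applies to individual rows

Corrected query:
SELECT id, name, price FROM products WHERE price > 864.18

Result:
id | name     | price  
---+----------+--------
1  | Tablet   | 1260.38
3  | Monitor  | 1330.09
6  | Bookcase | 866.19 
7  | Shelf    | 1142.56
8  | Laptop   | 958.59 
9  | Mouse    | 1401.26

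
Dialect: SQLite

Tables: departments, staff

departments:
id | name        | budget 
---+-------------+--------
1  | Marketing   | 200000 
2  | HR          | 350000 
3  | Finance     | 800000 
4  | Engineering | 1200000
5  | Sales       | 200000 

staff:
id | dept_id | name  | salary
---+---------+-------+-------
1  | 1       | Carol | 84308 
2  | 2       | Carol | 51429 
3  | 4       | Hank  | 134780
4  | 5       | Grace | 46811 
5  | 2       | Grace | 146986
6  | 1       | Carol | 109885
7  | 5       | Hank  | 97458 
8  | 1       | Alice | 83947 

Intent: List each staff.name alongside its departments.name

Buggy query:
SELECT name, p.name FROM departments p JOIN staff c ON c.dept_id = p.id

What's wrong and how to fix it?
Bug: 'name' exists in both joined tables, so the database can't tell which one is meant

Fix: Qualify the column with its table alias (c.name)

Corrected query:
SELECT c.name, p.name FROM departments p JOIN staff c ON c.dept_id = p.id

Result:
name  | name       
------+------------
Carol | Marketing  
Carol | HR         
Hank  | Engineering
Grace | Sales      
Grace | HR         
Carol | Marketing  
Hank  | Sales      
Alice | Marketing  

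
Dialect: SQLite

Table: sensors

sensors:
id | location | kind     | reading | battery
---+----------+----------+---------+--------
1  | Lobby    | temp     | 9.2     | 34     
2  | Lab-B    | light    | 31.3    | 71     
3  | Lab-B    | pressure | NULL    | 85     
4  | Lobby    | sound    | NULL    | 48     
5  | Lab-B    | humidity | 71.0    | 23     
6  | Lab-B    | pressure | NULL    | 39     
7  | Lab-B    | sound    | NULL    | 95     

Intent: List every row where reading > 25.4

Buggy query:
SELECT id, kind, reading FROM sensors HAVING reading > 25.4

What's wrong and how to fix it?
Bug: This is a non-aggregate query (no GROUP BY, no aggregates), so in SQLite the HAVING clause is invalid here; a row-level condition belongs in WHERE

Fix: Replace HAVING with WHERE since the condition applies to individual rows

Corrected query:
SELECT id, kind, reading FROM sensors WHERE reading > 25.4

Result:
id | kind     | reading
---+----------+--------
2  | light    | 31.3   
5  | humidity | 71     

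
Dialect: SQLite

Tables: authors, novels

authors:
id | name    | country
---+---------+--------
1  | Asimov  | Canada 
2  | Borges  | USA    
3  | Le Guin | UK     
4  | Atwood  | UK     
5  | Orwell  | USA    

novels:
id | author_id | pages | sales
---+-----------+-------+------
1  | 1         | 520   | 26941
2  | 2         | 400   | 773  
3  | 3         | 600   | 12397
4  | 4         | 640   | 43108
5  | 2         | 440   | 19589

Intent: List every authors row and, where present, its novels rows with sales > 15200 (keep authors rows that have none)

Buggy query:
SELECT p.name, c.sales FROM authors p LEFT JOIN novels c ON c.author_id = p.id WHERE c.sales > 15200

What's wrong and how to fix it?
Bug: A WHERE condition on the right-hand table after LEFT JOIN drops unmatched parents

Fix: Put 'c.sales > 15200' in the JOIN's ON clause instead of WHERE

Corrected query:
SELECT p.name, c.sales FROM authors p LEFT JOIN novels c ON c.author_id = p.id AND c.sales > 15200

Result:
name    | sales
--------+------
Asimov  | 26941
Borges  | 19589
Le Guin | NULL 
Atwood  | 43108
Orwell  | NULL 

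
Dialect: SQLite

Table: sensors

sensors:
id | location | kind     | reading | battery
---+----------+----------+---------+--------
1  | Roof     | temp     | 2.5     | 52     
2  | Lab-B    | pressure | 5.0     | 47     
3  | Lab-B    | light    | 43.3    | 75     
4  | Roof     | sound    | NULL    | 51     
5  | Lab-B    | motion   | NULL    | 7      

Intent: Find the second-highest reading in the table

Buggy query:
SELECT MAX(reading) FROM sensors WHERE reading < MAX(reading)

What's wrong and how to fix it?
Bug: The inner MAX is an aggregate inside WHERE, which is not allowed

Fix: Put the inner MAX in a scalar subquery

Corrected query:
SELECT MAX(reading) FROM sensors WHERE reading < (SELECT MAX(reading) FROM sensors)

Result:
MAX(reading)
------------
5           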